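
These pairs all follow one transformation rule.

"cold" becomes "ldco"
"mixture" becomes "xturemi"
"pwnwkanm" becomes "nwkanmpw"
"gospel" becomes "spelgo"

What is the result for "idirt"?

irtid

The transformation: move the first 2 characters to the end (rotate left by 2).
On "idirt" that produces "irtid".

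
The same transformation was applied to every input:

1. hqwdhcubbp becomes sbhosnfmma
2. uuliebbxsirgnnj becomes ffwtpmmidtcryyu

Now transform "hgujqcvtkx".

srfubngevi

The rule is to shift every letter 11 places forward in the alphabet (wrapping around).
Doing the same to "hgujqcvtkx": "srfubngevi".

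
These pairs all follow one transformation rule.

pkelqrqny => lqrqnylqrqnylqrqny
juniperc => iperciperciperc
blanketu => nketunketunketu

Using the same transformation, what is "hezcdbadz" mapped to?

What's happening: delete the first 3 characters, then write the whole string 3 times in a row.
Applying both steps to "hezcdbadz": "cdbadz", then "cdbadzcdbadzcdbadz".

cdbadzcdbadzcdbadz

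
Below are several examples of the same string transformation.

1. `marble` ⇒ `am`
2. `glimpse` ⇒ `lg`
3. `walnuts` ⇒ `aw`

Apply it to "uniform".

nu

Rule — swap each adjacent pair of characters (1↔2, 3↔4, ...), then keep only the first 2 characters.
"uniform" → "nu".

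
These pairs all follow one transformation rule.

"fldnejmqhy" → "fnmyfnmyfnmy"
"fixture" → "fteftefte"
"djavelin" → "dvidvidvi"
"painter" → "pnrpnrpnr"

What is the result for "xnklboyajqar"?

The pattern: keep one character in every 3, starting at position 1 (positions 1st, 4th, 7th, ...), then write the whole string 3 times in a row.
Applying both steps to "xnklboyajqar": "xlyq", then "xlyqxlyqxlyq".

xlyqxlyqxlyq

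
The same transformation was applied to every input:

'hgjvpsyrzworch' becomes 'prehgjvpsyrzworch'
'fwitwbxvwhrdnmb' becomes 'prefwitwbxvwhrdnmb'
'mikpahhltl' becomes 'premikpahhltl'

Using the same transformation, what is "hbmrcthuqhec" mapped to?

What's happening: prepend "pre".
Doing the same to "hbmrcthuqhec": "prehbmrcthuqhec".

prehbmrcthuqhec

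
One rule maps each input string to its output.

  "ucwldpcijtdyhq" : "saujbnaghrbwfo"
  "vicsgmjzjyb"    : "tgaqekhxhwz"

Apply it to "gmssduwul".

Rule — shift every letter 2 places backward in the alphabet (wrapping around).
Doing the same to "gmssduwul": "ekqqbsusj".

ekqqbsusj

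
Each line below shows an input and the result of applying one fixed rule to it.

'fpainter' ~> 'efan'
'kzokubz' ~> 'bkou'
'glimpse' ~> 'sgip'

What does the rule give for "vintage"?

gvna

The transformation: move the last 2 characters to the front (rotate right by 2), then keep every other character starting from the first (positions 1st, 3rd, 5th, ...).
"vintage" → "gevinta" → "gvna".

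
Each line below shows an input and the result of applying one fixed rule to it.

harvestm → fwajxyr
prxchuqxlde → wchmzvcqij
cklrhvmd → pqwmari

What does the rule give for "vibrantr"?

What's happening: delete the first character, then shift every letter 5 places forward in the alphabet (wrapping around).
Working it through for "vibrantr": intermediate "ibrantr", final "ngwfsyw".
(Check on "prxchuqxlde": → "rxchuqxlde" → "wchmzvcqij" ✓)

ngwfsyw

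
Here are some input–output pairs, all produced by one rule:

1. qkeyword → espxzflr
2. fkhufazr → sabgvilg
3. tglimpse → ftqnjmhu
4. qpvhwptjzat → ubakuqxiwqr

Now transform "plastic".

djutbmq

The rule is to shift every letter 1 place forward in the alphabet (wrapping around), then reverse the string.
Applying both steps to "plastic": "qmbtujd", then "djutbmq".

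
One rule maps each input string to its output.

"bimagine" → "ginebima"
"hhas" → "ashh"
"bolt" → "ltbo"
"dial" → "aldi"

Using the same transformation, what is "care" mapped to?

The pattern: swap the front and back halves of the string.
On "care" that produces "reca".

reca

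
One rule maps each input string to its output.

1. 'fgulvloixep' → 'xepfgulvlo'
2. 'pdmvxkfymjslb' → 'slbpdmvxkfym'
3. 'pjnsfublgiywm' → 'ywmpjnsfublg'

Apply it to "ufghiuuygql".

gqlufghiuu

The rule is to move the last 3 characters to the front (rotate right by 3), then delete the last character.
So "ufghiuuygql" becomes "gqlufghiuu".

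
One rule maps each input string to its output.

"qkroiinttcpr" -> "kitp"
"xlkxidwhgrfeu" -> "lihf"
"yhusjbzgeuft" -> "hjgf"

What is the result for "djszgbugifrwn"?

Rule — keep one character in every 3, starting at position 2 (positions 2nd, 5th, 8th, ...).
For "djszgbugifrwn" the result is "jggr".

jggr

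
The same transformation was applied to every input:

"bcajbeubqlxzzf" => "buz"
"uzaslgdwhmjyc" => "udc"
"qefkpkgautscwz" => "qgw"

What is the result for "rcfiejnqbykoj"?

rnj

In each case the input is transformed by: keep every other character starting from the first (positions 1st, 3rd, 5th, ...), then keep one character in every 3, starting at position 1 (positions 1st, 4th, 7th, ...).
Applying both steps to "rcfiejnqbykoj": "rfenbkj", then "rnj".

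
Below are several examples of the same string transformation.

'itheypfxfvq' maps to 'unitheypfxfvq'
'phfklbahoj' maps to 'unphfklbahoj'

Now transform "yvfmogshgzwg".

unyvfmogshgzwg

Rule — prepend "un".
Applying that to "yvfmogshgzwg" gives "unyvfmogshgzwg".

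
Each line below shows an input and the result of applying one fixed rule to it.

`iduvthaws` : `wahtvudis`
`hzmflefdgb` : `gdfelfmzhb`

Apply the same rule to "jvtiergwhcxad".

axchwgreitvjd

The transformation: reverse the string, then move the first character to the end.
For "jvtiergwhcxad", step one produces "daxchwgreitvj"; step two turns that into "axchwgreitvjd".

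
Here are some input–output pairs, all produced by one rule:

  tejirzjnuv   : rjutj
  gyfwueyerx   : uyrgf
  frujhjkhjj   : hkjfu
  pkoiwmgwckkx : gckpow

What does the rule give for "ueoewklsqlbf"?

lqbuow

The pattern: keep every other character starting from the first (positions 1st, 3rd, 5th, ...), then move the last 3 characters to the front (rotate right by 3).
Applying both steps to "ueoewklsqlbf": "uowlqb", then "lqbuow".
(Check on "pkoiwmgwckkx": → "powgck" → "gckpow" ✓)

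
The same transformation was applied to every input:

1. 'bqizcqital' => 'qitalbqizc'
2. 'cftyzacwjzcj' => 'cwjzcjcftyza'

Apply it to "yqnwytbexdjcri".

exdjcriyqnwytb

In each case the input is transformed by: swap the front and back halves of the string.
For "yqnwytbexdjcri" the result is "exdjcriyqnwytb".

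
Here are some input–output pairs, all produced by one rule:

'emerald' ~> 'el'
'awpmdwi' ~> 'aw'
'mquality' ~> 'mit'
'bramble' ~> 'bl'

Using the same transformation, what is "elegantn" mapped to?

ent

Rule — swap each adjacent pair of characters (1↔2, 3↔4, ...), then keep one character in every 3, starting at position 2 (positions 2nd, 5th, 8th, ...).
Applying that to "elegantn" gives "ent".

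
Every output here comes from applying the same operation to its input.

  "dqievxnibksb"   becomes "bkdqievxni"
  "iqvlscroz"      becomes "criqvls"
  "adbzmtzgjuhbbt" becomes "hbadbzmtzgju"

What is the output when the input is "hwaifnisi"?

nihwaif

Each output is the input with this applied: delete the last 2 characters, then move the last 2 characters to the front (rotate right by 2).
On "hwaifnisi": the first step gives "hwaifni", and the second then gives "nihwaif".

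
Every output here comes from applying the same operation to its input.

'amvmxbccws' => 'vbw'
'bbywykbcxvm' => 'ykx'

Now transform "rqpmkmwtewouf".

Each output is the input with this applied: keep one character in every 3, starting at position 3 (positions 3rd, 6th, 9th, ...).
"rqpmkmwtewouf" → "pmeu".

pmeu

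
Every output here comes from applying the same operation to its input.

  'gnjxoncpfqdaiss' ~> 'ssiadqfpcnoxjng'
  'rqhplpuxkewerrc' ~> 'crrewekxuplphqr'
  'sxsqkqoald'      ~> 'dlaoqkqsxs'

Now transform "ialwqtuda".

The pattern: reverse the string.
For "ialwqtuda" the result is "adutqwlai".

adutqwlai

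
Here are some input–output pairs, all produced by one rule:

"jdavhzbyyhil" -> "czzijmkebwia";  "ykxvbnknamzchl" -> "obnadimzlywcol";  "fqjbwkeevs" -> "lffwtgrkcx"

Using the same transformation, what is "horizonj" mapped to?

In each case the input is transformed by: shift every letter 1 place forward in the alphabet (wrapping around), then swap the front and back halves of the string.
On "horizonj": the first step gives "ipsjapok", and the second then gives "apokipsj".

apokipsj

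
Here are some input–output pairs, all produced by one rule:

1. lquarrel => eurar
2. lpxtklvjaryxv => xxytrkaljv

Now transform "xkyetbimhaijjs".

jyjeitabhim

Each output is the input with this applied: take characters alternately from the front and the back (1st, last, 2nd, 2nd-last, ...), then delete the first 3 characters.
Starting from "xkyetbimhaijjs": after the first operation, "xskjyjeitabhim"; after the second, "jyjeitabhim".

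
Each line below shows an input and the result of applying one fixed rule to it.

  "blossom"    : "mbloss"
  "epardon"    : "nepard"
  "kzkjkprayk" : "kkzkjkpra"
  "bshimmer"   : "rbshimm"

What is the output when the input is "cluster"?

rclust

Looking at the pairs, the operation is to move the last character to the front, then delete the last character.
"cluster" → "rcluste" → "rclust".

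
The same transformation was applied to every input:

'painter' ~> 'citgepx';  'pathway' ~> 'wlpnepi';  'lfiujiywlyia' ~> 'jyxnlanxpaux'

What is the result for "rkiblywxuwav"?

qanlmjlpkgzx

Each output is the input with this applied: move the first 3 characters to the end (rotate left by 3), then shift every letter 11 places backward in the alphabet (wrapping around).
For "rkiblywxuwav", step one produces "blywxuwavrki"; step two turns that into "qanlmjlpkgzx".
(Check on "lfiujiywlyia": → "ujiywlyialfi" → "jyxnlanxpaux" ✓)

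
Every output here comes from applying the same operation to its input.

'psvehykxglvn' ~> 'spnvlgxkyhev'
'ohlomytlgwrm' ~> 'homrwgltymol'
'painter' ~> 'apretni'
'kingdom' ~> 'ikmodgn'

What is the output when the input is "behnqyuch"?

ebhcuyqnh

Rule — reverse the string, then move the last 2 characters to the front (rotate right by 2).
Starting from "behnqyuch": after the first operation, "hcuyqnheb"; after the second, "ebhcuyqnh".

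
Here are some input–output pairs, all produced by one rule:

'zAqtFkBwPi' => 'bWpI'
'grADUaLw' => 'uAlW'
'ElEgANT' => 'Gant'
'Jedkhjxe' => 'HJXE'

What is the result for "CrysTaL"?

The transformation: flip the case of every letter, then keep only the last 4 characters.
On "CrysTaL": the first step gives "cRYStAl", and the second then gives "StAl".

StAl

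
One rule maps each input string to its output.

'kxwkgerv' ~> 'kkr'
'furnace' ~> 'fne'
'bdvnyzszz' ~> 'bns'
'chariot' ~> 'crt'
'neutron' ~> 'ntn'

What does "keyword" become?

kwd

The rule is to keep one character in every 3, starting at position 1 (positions 1st, 4th, 7th, ...).
"keyword" → "kwd".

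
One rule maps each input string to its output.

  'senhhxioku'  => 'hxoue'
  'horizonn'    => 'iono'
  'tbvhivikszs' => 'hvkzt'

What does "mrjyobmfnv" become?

ybfvr

What's happening: move the first 2 characters to the end (rotate left by 2), then keep every other character starting from the second (positions 2nd, 4th, 6th, ...).
Starting from "mrjyobmfnv": after the first operation, "jyobmfnvmr"; after the second, "ybfvr".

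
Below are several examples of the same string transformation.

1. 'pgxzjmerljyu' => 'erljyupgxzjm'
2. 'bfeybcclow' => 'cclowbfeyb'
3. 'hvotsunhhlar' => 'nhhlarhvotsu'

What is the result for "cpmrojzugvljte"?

Rule — swap the front and back halves of the string.
On "cpmrojzugvljte" that produces "ugvljtecpmrojz".

ugvljtecpmrojz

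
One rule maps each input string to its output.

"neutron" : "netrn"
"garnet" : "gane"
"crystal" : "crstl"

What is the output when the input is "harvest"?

The pattern: double every character, then keep one character in every 3, starting at position 1 (positions 1st, 4th, 7th, ...).
Starting from "harvest": after the first operation, "hhaarrvveesstt"; after the second, "havet".

havet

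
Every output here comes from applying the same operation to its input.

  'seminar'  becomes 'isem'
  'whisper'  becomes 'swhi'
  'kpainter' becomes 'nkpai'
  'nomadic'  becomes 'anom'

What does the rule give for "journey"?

Each output is the input with this applied: delete the last 3 characters, then move the last character to the front.
Applying both steps to "journey": "jour", then "rjou".
(Check on "kpainter": → "kpain" → "nkpai" ✓)

rjou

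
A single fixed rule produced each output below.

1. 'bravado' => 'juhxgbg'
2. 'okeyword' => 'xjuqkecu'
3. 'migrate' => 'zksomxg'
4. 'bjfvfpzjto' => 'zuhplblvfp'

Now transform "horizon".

utnuxof

Looking at the pairs, the operation is to shift every letter 6 places forward in the alphabet (wrapping around), then move the last 2 characters to the front (rotate right by 2).
Starting from "horizon": after the first operation, "nuxofut"; after the second, "utnuxof".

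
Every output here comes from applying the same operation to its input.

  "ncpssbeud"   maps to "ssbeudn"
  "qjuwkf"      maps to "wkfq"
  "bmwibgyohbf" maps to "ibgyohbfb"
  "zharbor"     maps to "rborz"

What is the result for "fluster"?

sterf

Each output is the input with this applied: move the first character to the end, then delete the first 2 characters.
Starting from "fluster": after the first operation, "lusterf"; after the second, "sterf".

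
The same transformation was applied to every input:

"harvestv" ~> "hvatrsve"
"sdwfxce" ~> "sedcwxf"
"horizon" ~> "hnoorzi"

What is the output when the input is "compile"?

The rule is to take characters alternately from the front and the back (1st, last, 2nd, 2nd-last, ...).
Applying that to "compile" gives "ceolmip".

ceolmip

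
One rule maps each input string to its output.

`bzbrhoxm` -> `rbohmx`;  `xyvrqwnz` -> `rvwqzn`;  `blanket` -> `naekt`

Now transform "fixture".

txrue

Each output is the input with this applied: swap each adjacent pair of characters (1↔2, 3↔4, ...), then delete the first 2 characters.
On "fixture": the first step gives "iftxrue", and the second then gives "txrue".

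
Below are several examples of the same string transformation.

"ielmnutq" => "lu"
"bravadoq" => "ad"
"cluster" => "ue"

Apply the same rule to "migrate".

gt

Looking at the pairs, the operation is to keep one character in every 3, starting at position 3 (positions 3rd, 6th, 9th, ...).
Applying that to "migrate" gives "gt".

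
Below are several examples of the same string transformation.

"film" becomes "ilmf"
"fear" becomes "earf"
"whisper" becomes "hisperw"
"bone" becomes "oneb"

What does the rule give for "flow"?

lowf

Rule — move the first character to the end.
On "flow" that produces "lowf".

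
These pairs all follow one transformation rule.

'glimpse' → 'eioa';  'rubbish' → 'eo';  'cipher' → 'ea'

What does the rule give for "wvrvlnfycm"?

ui

Rule — shift every letter 4 places backward in the alphabet (wrapping around), then keep only the vowels.
"wvrvlnfycm" → "srnrhjbuyi" → "ui".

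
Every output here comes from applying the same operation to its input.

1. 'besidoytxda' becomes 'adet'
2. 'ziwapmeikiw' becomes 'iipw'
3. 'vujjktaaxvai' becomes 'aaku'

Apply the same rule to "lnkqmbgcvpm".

What's happening: keep one character in every 3, starting at position 2 (positions 2nd, 5th, 8th, ...), then sort the characters into alphabetical order.
Working it through for "lnkqmbgcvpm": intermediate "nmcm", final "cmmn".

cmmn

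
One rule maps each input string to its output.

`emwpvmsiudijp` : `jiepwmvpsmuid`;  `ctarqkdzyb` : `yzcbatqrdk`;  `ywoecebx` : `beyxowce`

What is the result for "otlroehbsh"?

sbohltorhe

The pattern: move the last 3 characters to the front (rotate right by 3), then swap each adjacent pair of characters (1↔2, 3↔4, ...).
For "otlroehbsh", step one produces "bshotlroeh"; step two turns that into "sbohltorhe".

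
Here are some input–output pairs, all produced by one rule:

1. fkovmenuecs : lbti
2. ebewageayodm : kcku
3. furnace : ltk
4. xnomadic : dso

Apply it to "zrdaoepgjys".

Rule — keep one character in every 3, starting at position 1 (positions 1st, 4th, 7th, ...), then shift every letter 6 places forward in the alphabet (wrapping around).
Working it through for "zrdaoepgjys": intermediate "zapy", final "fgve".

fgve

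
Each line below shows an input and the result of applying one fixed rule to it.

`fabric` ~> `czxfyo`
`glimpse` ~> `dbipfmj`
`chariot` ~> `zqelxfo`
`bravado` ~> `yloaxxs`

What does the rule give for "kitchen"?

hkfbqez

Each output is the input with this applied: take characters alternately from the front and the back (1st, last, 2nd, 2nd-last, ...), then shift every letter 3 places backward in the alphabet (wrapping around).
Applying both steps to "kitchen": "kniethc", then "hkfbqez".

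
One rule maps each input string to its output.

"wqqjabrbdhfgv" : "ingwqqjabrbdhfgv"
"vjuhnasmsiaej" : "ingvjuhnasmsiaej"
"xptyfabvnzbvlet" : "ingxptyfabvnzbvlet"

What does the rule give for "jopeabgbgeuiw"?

ingjopeabgbgeuiw

Each output is the input with this applied: prepend "ing".
So "jopeabgbgeuiw" becomes "ingjopeabgbgeuiw".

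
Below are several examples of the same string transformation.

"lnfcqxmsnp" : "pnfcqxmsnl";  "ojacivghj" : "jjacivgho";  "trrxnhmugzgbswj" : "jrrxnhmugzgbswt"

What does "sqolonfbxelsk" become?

kqolonfbxelss

The transformation: swap the first and last characters.
Doing the same to "sqolonfbxelsk": "kqolonfbxelss".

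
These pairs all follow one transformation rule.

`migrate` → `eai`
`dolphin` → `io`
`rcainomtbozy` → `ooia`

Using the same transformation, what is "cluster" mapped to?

eu

Looking at the pairs, the operation is to reverse the string, then keep only the vowels.
Starting from "cluster": after the first operation, "retsulc"; after the second, "eu".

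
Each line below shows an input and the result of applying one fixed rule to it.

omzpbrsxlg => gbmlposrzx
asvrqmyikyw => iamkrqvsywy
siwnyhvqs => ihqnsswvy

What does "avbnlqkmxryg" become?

bakgmlqnvryx

In each case the input is transformed by: sort the characters into alphabetical order, then swap each adjacent pair of characters (1↔2, 3↔4, ...).
Working it through for "avbnlqkmxryg": intermediate "abgklmnqrvxy", final "bakgmlqnvryx".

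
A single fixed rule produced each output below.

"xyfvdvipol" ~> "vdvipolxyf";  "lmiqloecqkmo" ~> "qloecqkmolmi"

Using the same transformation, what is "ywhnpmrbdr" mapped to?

Looking at the pairs, the operation is to move the first 3 characters to the end (rotate left by 3).
Applying that to "ywhnpmrbdr" gives "npmrbdrywh".

npmrbdrywh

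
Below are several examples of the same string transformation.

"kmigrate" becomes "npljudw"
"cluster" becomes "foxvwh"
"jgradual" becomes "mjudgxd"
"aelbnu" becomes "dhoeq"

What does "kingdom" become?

nlqjgr

The transformation: delete the last character, then shift every letter 3 places forward in the alphabet (wrapping around).
For "kingdom", step one produces "kingdo"; step two turns that into "nlqjgr".
(Check on "aelbnu": → "aelbn" → "dhoeq" ✓)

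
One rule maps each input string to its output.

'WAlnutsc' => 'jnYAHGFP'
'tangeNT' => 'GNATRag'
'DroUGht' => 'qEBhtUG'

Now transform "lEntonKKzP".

What's happening: shift every letter 13 places forward in the alphabet (wrapping around) — i.e. ROT13, then flip the case of every letter.
Applying both steps to "lEntonKKzP": "yRagbaXXmC", then "YrAGBAxxMc".

YrAGBAxxMc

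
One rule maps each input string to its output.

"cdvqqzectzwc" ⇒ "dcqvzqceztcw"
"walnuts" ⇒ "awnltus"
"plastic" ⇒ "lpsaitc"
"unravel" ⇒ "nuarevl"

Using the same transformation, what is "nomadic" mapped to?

onamidc

Rule — swap each adjacent pair of characters (1↔2, 3↔4, ...).
For "nomadic" the result is "onamidc".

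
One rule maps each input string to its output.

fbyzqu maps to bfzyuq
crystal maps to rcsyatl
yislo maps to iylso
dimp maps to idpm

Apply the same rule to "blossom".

lbsoosm

Rule — swap each adjacent pair of characters (1↔2, 3↔4, ...).
For "blossom" the result is "lbsoosm".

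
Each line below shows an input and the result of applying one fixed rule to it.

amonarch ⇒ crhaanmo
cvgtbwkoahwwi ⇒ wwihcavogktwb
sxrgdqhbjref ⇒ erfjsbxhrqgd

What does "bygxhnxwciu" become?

icuwbxynghx

Looking at the pairs, the operation is to move the last 2 characters to the front (rotate right by 2), then take characters alternately from the front and the back (1st, last, 2nd, 2nd-last, ...).
"bygxhnxwciu" → "iubygxhnxwc" → "icuwbxynghx".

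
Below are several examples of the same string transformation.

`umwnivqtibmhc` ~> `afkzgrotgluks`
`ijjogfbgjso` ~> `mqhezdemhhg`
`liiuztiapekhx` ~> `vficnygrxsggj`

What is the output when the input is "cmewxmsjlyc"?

awjhqkvucka

What's happening: reverse the string, then shift every letter 2 places backward in the alphabet (wrapping around).
On "cmewxmsjlyc" that produces "awjhqkvucka".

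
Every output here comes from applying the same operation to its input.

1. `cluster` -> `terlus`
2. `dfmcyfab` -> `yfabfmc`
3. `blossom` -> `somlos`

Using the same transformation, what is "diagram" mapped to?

ramiag

Rule — delete the first character, then move the first 3 characters to the end (rotate left by 3).
Applying both steps to "diagram": "iagram", then "ramiag".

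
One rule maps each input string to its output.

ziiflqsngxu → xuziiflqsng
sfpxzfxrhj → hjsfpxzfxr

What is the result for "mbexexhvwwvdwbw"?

Rule — move the last 2 characters to the front (rotate right by 2).
Applying that to "mbexexhvwwvdwbw" gives "bwmbexexhvwwvdw".

bwmbexexhvwwvdw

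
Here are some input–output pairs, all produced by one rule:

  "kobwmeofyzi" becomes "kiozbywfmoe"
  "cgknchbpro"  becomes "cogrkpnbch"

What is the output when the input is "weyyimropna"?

Each output is the input with this applied: take characters alternately from the front and the back (1st, last, 2nd, 2nd-last, ...).
On "weyyimropna" that produces "waenypyoirm".

waenypyoirm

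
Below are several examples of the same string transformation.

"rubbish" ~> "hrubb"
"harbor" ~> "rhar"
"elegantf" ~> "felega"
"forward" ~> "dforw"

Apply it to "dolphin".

ndolp

The rule is to move the last 3 characters to the front (rotate right by 3), then delete the first 2 characters.
Starting from "dolphin": after the first operation, "hindolp"; after the second, "ndolp".
(Check on "harbor": → "borhar" → "rhar" ✓)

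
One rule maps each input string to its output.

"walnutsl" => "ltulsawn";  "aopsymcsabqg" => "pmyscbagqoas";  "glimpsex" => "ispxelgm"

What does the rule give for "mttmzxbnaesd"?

The pattern: swap each adjacent pair of characters (1↔2, 3↔4, ...), then move the first 3 characters to the end (rotate left by 3).
Applying both steps to "mttmzxbnaesd": "tmmtxznbeads", then "txznbeadstmm".

txznbeadstmm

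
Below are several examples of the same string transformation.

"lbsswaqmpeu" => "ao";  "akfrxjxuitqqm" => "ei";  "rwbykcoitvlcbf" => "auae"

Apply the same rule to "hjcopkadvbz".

ioua

Rule — shift every letter 1 place backward in the alphabet (wrapping around), then keep only the vowels.
"hjcopkadvbz" → "ioua".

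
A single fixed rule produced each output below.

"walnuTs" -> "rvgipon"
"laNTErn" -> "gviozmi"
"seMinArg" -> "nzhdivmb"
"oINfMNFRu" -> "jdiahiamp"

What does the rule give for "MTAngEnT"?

hovibzio

What's happening: shift every letter 5 places backward in the alphabet (wrapping around), then convert every letter to lowercase.
Applying both steps to "MTAngEnT": "HOVibZiO", then "hovibzio".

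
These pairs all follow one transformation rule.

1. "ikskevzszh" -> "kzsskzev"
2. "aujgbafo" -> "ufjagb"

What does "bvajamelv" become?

vlaejma

In each case the input is transformed by: take characters alternately from the front and the back (1st, last, 2nd, 2nd-last, ...), then delete the first 2 characters.
Applying both steps to "bvajamelv": "bvvlaejma", then "vlaejma".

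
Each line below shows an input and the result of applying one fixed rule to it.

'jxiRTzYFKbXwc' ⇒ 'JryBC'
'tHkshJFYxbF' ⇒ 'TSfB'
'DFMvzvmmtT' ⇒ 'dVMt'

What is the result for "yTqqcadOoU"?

YQDu

The rule is to keep one character in every 3, starting at position 1 (positions 1st, 4th, 7th, ...), then flip the case of every letter.
Applying both steps to "yTqqcadOoU": "yqdU", then "YQDu".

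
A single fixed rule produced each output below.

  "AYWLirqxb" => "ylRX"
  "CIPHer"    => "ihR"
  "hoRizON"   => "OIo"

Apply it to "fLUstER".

In each case the input is transformed by: keep every other character starting from the second (positions 2nd, 4th, 6th, ...), then flip the case of every letter.
For "fLUstER", step one produces "LsE"; step two turns that into "lSe".

lSe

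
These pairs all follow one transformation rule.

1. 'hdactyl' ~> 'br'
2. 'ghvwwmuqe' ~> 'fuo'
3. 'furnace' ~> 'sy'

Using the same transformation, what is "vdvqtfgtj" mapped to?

brr

Looking at the pairs, the operation is to shift every letter 2 places backward in the alphabet (wrapping around), then keep one character in every 3, starting at position 2 (positions 2nd, 5th, 8th, ...).
Starting from "vdvqtfgtj": after the first operation, "tbtorderh"; after the second, "brr".
(Check on "furnace": → "dsplyac" → "sy" ✓)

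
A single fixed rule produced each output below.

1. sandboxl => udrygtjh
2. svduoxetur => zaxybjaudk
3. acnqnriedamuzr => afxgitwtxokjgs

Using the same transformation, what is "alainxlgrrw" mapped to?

What's happening: move the last 3 characters to the front (rotate right by 3), then shift every letter 6 places forward in the alphabet (wrapping around).
For "alainxlgrrw", step one produces "rrwalainxlg"; step two turns that into "xxcgrgotdrm".

xxcgrgotdrm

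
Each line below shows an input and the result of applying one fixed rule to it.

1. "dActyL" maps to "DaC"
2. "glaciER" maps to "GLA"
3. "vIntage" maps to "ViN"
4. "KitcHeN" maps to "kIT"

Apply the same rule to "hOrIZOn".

The pattern: flip the case of every letter, then keep only the first 3 characters.
For "hOrIZOn" the result is "HoR".

HoR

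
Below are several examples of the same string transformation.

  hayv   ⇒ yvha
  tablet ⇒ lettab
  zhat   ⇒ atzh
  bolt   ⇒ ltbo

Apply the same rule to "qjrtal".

talqjr

In each case the input is transformed by: swap the front and back halves of the string.
Doing the same to "qjrtal": "talqjr".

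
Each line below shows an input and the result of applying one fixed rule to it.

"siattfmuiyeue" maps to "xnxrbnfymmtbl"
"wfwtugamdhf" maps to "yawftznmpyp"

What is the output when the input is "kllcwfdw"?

pwypveed

Rule — reverse the string, then shift every letter 7 places backward in the alphabet (wrapping around).
Doing the same to "kllcwfdw": "pwypveed".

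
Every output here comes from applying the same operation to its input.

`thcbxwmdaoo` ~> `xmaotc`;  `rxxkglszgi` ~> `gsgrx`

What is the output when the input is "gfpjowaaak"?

The rule is to keep every other character starting from the first (positions 1st, 3rd, 5th, ...), then move the first 2 characters to the end (rotate left by 2).
Applying both steps to "gfpjowaaak": "gpoaa", then "oaagp".
(Check on "thcbxwmdaoo": → "tcxmao" → "xmaotc" ✓)

oaagp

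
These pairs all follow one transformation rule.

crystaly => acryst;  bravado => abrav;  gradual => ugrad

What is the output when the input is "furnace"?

Rule — delete the last 2 characters, then move the last character to the front.
On "furnace" that produces "afurn".
(Check on "bravado": → "brava" → "abrav" ✓)

afurn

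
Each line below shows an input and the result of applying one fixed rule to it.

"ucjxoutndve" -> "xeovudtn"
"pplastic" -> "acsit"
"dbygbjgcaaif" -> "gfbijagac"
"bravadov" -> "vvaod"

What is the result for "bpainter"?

Each output is the input with this applied: delete the first 3 characters, then take characters alternately from the front and the back (1st, last, 2nd, 2nd-last, ...).
Starting from "bpainter": after the first operation, "inter"; after the second, "irnet".

irnet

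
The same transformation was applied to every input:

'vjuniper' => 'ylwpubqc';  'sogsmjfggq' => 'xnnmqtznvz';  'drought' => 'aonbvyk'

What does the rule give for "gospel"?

The pattern: reverse the string, then shift every letter 7 places forward in the alphabet (wrapping around).
Starting from "gospel": after the first operation, "lepsog"; after the second, "slwzvn".
(Check on "sogsmjfggq": → "qggfjmsgos" → "xnnmqtznvz" ✓)

slwzvn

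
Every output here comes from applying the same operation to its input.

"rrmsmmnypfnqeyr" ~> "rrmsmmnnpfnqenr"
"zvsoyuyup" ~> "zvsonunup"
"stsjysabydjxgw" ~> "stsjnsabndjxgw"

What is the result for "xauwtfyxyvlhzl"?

Looking at the pairs, the operation is to replace every "y" with "n".
For "xauwtfyxyvlhzl" the result is "xauwtfnxnvlhzl".

xauwtfnxnvlhzl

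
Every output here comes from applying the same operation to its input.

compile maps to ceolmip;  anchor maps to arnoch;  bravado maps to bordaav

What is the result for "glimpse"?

gelsipm

Each output is the input with this applied: take characters alternately from the front and the back (1st, last, 2nd, 2nd-last, ...).
"glimpse" → "gelsipm".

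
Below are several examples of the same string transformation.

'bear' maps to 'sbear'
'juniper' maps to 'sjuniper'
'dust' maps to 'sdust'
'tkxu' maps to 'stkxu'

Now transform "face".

Each output is the input with this applied: prepend "s".
So "face" becomes "sface".

sface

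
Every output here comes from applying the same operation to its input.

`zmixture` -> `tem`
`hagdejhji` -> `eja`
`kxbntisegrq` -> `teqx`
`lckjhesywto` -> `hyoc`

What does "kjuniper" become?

irj

The transformation: keep one character in every 3, starting at position 2 (positions 2nd, 5th, 8th, ...), then move the first character to the end.
On "kjuniper": the first step gives "jir", and the second then gives "irj".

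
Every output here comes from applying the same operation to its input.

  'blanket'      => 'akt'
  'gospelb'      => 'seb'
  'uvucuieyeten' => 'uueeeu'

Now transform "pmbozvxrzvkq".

The pattern: move the first character to the end, then keep every other character starting from the second (positions 2nd, 4th, 6th, ...).
On "pmbozvxrzvkq" that produces "bzxzkp".

bzxzkp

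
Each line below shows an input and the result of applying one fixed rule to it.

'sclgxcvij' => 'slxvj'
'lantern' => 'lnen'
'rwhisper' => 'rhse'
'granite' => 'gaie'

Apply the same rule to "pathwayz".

ptwy

Looking at the pairs, the operation is to keep every other character starting from the first (positions 1st, 3rd, 5th, ...).
For "pathwayz" the result is "ptwy".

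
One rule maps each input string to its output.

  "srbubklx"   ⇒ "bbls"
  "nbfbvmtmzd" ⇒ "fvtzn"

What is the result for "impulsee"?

plei

In each case the input is transformed by: move the first character to the end, then keep every other character starting from the second (positions 2nd, 4th, 6th, ...).
"impulsee" → "mpulseei" → "plei".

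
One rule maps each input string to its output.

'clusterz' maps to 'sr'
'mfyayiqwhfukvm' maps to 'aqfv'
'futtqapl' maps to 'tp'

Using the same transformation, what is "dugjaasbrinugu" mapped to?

Each output is the input with this applied: move the first character to the end, then keep one character in every 3, starting at position 3 (positions 3rd, 6th, 9th, ...).
"dugjaasbrinugu" → "ugjaasbrinugud" → "jsig".
(Check on "clusterz": → "lusterzc" → "sr" ✓)

jsig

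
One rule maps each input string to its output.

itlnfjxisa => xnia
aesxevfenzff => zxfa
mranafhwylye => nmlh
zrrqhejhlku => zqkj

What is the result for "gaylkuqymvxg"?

vqlg

What's happening: keep one character in every 3, starting at position 1 (positions 1st, 4th, 7th, ...), then sort the characters into reverse alphabetical order.
Applying both steps to "gaylkuqymvxg": "glqv", then "vqlg".
(Check on "itlnfjxisa": → "inxa" → "xnia" ✓)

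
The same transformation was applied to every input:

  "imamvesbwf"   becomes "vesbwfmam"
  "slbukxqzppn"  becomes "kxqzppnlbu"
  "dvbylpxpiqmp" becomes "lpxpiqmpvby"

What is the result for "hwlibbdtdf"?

bbdtdfwli

Looking at the pairs, the operation is to delete the first character, then move the first 3 characters to the end (rotate left by 3).
Starting from "hwlibbdtdf": after the first operation, "wlibbdtdf"; after the second, "bbdtdfwli".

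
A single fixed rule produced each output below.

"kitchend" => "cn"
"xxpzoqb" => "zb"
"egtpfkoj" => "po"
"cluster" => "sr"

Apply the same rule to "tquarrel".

The transformation: move the first character to the end, then keep one character in every 3, starting at position 3 (positions 3rd, 6th, 9th, ...).
Working it through for "tquarrel": intermediate "quarrelt", final "ae".
(Check on "cluster": → "lusterc" → "sr" ✓)

ae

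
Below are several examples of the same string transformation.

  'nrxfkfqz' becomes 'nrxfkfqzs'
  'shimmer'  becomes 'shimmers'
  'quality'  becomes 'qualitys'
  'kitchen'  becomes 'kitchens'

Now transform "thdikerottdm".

Each output is the input with this applied: append "s".
"thdikerottdm" → "thdikerottdms".

thdikerottdms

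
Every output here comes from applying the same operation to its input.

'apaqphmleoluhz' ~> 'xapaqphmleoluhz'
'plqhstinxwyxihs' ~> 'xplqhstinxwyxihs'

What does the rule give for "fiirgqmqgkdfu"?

Rule — prepend "x".
Doing the same to "fiirgqmqgkdfu": "xfiirgqmqgkdfu".

xfiirgqmqgkdfu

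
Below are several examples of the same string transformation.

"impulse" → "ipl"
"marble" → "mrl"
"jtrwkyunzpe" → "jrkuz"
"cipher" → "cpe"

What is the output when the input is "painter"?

The pattern: swap each adjacent pair of characters (1↔2, 3↔4, ...), then keep every other character starting from the second (positions 2nd, 4th, 6th, ...).
Applying both steps to "painter": "apnietr", then "pit".
(Check on "cipher": → "ichpre" → "cpe" ✓)

pit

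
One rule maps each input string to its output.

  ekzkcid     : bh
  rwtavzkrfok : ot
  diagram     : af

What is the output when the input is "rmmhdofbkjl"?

oj

In each case the input is transformed by: shift every letter 3 places backward in the alphabet (wrapping around), then keep only the first 2 characters.
On "rmmhdofbkjl": the first step gives "ojjealcyhgi", and the second then gives "oj".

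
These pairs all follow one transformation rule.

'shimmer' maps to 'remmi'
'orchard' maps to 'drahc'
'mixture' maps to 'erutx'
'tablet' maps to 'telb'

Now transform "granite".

Looking at the pairs, the operation is to reverse the string, then delete the last 2 characters.
Applying both steps to "granite": "etinarg", then "etina".

etina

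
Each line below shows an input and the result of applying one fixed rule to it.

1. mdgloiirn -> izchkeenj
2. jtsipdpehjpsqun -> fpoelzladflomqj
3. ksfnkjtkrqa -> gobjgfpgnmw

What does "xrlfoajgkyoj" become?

tnhbkwfcgukf

The rule is to shift every letter 4 places backward in the alphabet (wrapping around).
Applying that to "xrlfoajgkyoj" gives "tnhbkwfcgukf".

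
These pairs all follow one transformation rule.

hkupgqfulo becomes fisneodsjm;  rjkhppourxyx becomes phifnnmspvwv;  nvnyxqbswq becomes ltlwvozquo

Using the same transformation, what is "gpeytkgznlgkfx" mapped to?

encwriexljeidv

In each case the input is transformed by: shift every letter 2 places backward in the alphabet (wrapping around).
Doing the same to "gpeytkgznlgkfx": "encwriexljeidv".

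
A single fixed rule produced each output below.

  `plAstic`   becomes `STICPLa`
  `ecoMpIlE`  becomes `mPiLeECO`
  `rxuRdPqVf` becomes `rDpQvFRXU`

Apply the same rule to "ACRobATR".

The pattern: move the first 3 characters to the end (rotate left by 3), then flip the case of every letter.
Starting from "ACRobATR": after the first operation, "obATRACR"; after the second, "OBatracr".
(Check on "rxuRdPqVf": → "RdPqVfrxu" → "rDpQvFRXU" ✓)

OBatracr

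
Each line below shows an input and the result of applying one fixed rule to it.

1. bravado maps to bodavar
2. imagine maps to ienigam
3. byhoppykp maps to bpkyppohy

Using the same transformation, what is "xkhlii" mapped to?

What's happening: move the first character to the end, then reverse the string.
Starting from "xkhlii": after the first operation, "khliix"; after the second, "xiilhk".

xiilhk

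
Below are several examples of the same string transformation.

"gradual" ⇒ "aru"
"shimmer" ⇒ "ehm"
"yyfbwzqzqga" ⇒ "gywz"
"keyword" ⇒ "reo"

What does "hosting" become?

noi

The transformation: move the last 2 characters to the front (rotate right by 2), then keep one character in every 3, starting at position 1 (positions 1st, 4th, 7th, ...).
Applying both steps to "hosting": "nghosti", then "noi".
(Check on "keyword": → "rdkeywo" → "reo" ✓)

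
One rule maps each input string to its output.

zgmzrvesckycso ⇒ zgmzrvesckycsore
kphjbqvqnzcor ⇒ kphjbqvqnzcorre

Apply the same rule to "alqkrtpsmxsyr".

alqkrtpsmxsyrre

What's happening: append "re".
So "alqkrtpsmxsyr" becomes "alqkrtpsmxsyrre".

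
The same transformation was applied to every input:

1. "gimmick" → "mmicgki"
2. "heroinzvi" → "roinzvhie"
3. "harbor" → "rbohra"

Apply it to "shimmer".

The pattern: swap the first and last characters, then move the first 2 characters to the end (rotate left by 2).
Applying both steps to "shimmer": "rhimmes", then "immesrh".

immesrh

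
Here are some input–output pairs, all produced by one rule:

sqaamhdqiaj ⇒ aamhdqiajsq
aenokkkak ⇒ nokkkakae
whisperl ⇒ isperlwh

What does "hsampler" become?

amplerhs

What's happening: move the first 2 characters to the end (rotate left by 2).
For "hsampler" the result is "amplerhs".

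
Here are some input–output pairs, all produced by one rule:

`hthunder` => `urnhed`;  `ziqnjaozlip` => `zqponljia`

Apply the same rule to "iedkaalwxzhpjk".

Looking at the pairs, the operation is to delete the first 2 characters, then sort the characters into reverse alphabetical order.
Applying both steps to "iedkaalwxzhpjk": "dkaalwxzhpjk", then "zxwplkkjhdaa".

zxwplkkjhdaa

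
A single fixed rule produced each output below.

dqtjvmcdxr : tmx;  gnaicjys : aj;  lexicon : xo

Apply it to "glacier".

ae

Looking at the pairs, the operation is to keep one character in every 3, starting at position 3 (positions 3rd, 6th, 9th, ...).
"glacier" → "ae".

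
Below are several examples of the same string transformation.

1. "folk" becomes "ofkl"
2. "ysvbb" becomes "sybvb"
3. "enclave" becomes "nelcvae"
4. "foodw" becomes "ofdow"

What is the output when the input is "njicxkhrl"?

Rule — swap each adjacent pair of characters (1↔2, 3↔4, ...).
Applying that to "njicxkhrl" gives "jncikxrhl".

jncikxrhl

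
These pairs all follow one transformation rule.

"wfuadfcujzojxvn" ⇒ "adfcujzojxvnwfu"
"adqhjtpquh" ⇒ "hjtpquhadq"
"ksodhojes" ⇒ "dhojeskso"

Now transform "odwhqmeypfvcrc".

In each case the input is transformed by: move the first 3 characters to the end (rotate left by 3).
So "odwhqmeypfvcrc" becomes "hqmeypfvcrcodw".

hqmeypfvcrcodw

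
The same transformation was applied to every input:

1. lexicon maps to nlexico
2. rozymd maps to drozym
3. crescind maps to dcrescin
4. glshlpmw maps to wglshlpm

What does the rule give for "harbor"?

The rule is to move the last character to the front.
Applying that to "harbor" gives "rharbo".

rharbo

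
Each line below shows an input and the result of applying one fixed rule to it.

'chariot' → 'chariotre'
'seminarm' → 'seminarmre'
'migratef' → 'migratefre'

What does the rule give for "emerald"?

The rule is to append "re".
On "emerald" that produces "emeraldre".

emeraldre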